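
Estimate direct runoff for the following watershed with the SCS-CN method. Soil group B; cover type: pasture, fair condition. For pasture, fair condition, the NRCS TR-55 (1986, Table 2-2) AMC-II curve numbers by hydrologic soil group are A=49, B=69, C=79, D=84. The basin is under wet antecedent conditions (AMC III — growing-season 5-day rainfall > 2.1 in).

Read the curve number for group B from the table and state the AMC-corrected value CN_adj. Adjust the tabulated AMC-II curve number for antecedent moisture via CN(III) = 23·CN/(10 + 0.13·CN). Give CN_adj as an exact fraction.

NRCS table: pasture, fair condition, soil group B → CN(II) = 69
Wet (AMC III): CN(III) = 23·69/(10 + 0.13·69) = 1587/(1897/100) = 158700/1897 ≈ 83.658

CN_adj = 158700/1897 ≈ 83.658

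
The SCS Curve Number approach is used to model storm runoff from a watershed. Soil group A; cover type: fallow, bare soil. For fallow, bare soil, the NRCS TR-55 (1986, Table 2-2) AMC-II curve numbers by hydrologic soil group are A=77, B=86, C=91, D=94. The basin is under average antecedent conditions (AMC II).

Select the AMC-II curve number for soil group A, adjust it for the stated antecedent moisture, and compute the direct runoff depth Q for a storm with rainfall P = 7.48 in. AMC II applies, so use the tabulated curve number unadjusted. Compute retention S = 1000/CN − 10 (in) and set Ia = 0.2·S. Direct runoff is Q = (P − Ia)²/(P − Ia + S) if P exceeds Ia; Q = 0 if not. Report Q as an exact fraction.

Q = 175536001/36573075 in ≈ 4.800 in

NRCS table: fallow, bare soil, soil group A → CN(II) = 77
CN(II) = 77; AMC II needs no correction.
Retention S: 1000/CN − 10 with CN=77.000 → S = 230/77 ≈ 2.987 in
Ia = 0.2S: 0.2·2.987 = 0.597 in (exactly 46/77)
Since P=7.480 > Ia=0.597: effective rainfall P−Ia = 13249/1925 in
Runoff Q = (P−Ia)²/(P−Ia+S) = (6.883)²/(6.883+2.987) = 175536001/36573075 ≈ 4.800 in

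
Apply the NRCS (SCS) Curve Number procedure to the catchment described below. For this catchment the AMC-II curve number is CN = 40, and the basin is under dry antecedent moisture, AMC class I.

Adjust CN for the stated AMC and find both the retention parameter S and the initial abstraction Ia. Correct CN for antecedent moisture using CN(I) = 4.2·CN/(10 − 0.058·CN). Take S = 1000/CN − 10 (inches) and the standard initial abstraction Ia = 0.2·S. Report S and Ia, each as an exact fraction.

S = 250/7 in ≈ 35.714 in; Ia = 50/7 in ≈ 7.143 in

Adjust CN=40 to AMC I: 4.2·40/(10 − 0.058·40) → 168 ÷ (192/25) = 175/8 ≈ 21.875
Max retention: S = 1000/(175/8) − 10 = 250/7 in (≈ 35.714 in)
Ia = 0.2S: 0.2·35.714 = 7.143 in (exactly 50/7)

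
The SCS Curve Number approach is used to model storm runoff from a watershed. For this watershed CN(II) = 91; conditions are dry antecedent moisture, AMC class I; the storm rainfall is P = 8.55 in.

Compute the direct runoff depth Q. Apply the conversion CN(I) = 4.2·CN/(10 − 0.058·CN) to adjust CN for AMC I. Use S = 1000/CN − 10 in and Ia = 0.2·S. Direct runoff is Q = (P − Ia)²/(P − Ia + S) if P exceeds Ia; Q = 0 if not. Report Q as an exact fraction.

Adjust CN=91 to AMC I: 4.2·91/(10 − 0.058·91) → (1911/5) ÷ (2361/500) = 63700/787 ≈ 80.940
S = 1000/(63700/787) − 10 = 1500/637 in ≈ 2.355 in
Ia = 0.2·(1500/637) = 300/637 in ≈ 0.471 in
Excess rainfall: 8.550 − 0.471 = 8.079 in; P > Ia so Q > 0
Runoff Q = (P−Ia)²/(P−Ia+S) = (8.079)²/(8.079+2.355) = 3531322443/564496660 ≈ 6.256 in

Q = 3531322443/564496660 in ≈ 6.256 in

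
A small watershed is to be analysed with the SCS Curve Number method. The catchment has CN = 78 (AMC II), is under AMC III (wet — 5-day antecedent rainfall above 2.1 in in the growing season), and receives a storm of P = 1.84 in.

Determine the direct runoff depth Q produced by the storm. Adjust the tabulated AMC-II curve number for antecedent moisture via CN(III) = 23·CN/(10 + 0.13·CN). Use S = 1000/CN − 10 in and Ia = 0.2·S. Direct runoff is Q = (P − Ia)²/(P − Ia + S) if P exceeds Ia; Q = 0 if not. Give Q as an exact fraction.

Adjust CN=78 to AMC III: 23·78/(10 + 0.13·78) → 1794 ÷ (1007/50) = 89700/1007 ≈ 89.076
Retention S: 1000/CN − 10 with CN=89.076 → S = 1100/897 ≈ 1.226 in
Ia = 0.2S: 0.2·1.226 = 0.245 in (exactly 220/897)
P − Ia = 1.840 − 0.245 = 35762/22425 ≈ 1.595 in (> 0, runoff occurs)
Runoff Q = (P−Ia)²/(P−Ia+S) = (1.595)²/(1.595+1.226) = 639460322/709325175 ≈ 0.902 in

Q = 639460322/709325175 in ≈ 0.902 in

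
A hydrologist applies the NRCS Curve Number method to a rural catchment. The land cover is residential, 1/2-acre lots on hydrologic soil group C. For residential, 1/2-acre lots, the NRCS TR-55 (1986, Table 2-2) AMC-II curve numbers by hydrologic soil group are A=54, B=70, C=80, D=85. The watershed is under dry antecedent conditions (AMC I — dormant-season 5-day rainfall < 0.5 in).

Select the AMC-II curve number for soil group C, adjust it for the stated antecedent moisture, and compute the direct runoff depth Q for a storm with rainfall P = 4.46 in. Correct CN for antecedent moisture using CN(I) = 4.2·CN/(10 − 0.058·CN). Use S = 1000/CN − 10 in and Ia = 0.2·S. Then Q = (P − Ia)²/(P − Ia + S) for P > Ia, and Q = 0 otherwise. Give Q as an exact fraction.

NRCS table: residential, 1/2-acre lots, soil group C → CN(II) = 80
Adjust CN=80 to AMC I: 4.2·80/(10 − 0.058·80) → 336 ÷ (134/25) = 4200/67 ≈ 62.687
S = 1000/(4200/67) − 10 = 125/21 in ≈ 5.952 in
Ia = 0.2S: 0.2·5.952 = 1.190 in (exactly 25/21)
Since P=4.460 > Ia=1.190: effective rainfall P−Ia = 3433/1050 in
Q: (3433/1050)² ÷ (9683/1050) = 11785489/10167150 in (≈ 1.159 in)

Q = 11785489/10167150 in ≈ 1.159 in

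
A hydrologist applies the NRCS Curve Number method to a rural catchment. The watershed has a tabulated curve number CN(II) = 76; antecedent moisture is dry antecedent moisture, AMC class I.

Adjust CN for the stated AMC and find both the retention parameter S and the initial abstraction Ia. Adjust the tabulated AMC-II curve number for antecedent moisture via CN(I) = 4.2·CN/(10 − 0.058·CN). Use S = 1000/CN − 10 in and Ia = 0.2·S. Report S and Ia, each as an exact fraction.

CN(I) from CN(II)=76: (4.2·76)/(10 − 0.058·76) = 13300/233 ≈ 57.082
Max retention: S = 1000/(13300/233) − 10 = 1000/133 in (≈ 7.519 in)
Ia = 0.2·(1000/133) = 200/133 in ≈ 1.504 in

S = 1000/133 in ≈ 7.519 in; Ia = 200/133 in ≈ 1.504 in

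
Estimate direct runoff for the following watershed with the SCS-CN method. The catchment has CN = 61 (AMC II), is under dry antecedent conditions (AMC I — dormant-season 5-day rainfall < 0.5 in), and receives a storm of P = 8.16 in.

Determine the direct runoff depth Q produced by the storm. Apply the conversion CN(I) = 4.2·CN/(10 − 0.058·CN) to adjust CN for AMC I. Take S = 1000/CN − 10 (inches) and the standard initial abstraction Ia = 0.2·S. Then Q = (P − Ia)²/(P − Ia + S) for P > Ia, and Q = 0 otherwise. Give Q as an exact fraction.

Q = 745508416/579406975 in ≈ 1.287 in

CN(I) from CN(II)=61: (4.2·61)/(10 − 0.058·61) = 42700/1077 ≈ 39.647
Max retention: S = 1000/(42700/1077) − 10 = 6500/427 in (≈ 15.222 in)
Ia = 0.2S: 0.2·15.222 = 3.044 in (exactly 1300/427)
Excess rainfall: 8.160 − 3.044 = 5.116 in; P > Ia so Q > 0
Q = (54608/10675)²/((54608/10675) + 6500/427) = (2982033664/113955625)/(217108/10675) = 745508416/579406975 in ≈ 1.287 in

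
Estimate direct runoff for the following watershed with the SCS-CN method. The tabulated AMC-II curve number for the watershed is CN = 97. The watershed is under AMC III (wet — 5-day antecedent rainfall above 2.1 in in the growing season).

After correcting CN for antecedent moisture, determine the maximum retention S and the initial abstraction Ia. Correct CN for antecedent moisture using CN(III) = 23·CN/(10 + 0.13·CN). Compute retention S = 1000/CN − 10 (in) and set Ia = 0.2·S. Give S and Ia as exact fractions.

S = 300/2231 in ≈ 0.134 in; Ia = 60/2231 in ≈ 0.027 in

CN(III) from CN(II)=97: (23·97)/(10 + 0.13·97) = 223100/2261 ≈ 98.673
S = 1000/(223100/2261) − 10 = 300/2231 in ≈ 0.134 in
Initial abstraction Ia = S/5 = (300/2231)/5 = 60/2231 ≈ 0.027 in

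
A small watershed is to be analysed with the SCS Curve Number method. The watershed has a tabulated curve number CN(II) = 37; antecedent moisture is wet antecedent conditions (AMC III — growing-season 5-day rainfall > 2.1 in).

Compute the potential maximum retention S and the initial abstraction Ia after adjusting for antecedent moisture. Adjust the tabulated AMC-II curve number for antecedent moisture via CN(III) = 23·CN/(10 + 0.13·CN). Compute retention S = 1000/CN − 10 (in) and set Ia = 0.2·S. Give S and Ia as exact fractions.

Adjust CN=37 to AMC III: 23·37/(10 + 0.13·37) → 851 ÷ (1481/100) = 85100/1481 ≈ 57.461
S = 1000/(85100/1481) − 10 = 6300/851 in ≈ 7.403 in
Initial abstraction Ia = S/5 = (6300/851)/5 = 1260/851 ≈ 1.481 in

S = 6300/851 in ≈ 7.403 in; Ia = 1260/851 in ≈ 1.481 in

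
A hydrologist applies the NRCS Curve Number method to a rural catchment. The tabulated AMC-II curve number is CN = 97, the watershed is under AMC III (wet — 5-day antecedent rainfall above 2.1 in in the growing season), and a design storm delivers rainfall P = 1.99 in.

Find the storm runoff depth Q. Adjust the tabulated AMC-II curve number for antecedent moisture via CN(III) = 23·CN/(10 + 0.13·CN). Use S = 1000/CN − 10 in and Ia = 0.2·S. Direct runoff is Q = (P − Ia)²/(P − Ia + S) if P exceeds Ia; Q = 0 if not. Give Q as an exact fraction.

Q = 191816844961/104403883900 in ≈ 1.837 in

Wet (AMC III): CN(III) = 23·97/(10 + 0.13·97) = 2231/(2261/100) = 223100/2261 ≈ 98.673
Max retention: S = 1000/(223100/2261) − 10 = 300/2231 in (≈ 0.134 in)
Ia = 0.2·(300/2231) = 60/2231 in ≈ 0.027 in
Excess rainfall: 1.990 − 0.027 = 1.963 in; P > Ia so Q > 0
Runoff Q = (P−Ia)²/(P−Ia+S) = (1.963)²/(1.963+0.134) = 191816844961/104403883900 ≈ 1.837 in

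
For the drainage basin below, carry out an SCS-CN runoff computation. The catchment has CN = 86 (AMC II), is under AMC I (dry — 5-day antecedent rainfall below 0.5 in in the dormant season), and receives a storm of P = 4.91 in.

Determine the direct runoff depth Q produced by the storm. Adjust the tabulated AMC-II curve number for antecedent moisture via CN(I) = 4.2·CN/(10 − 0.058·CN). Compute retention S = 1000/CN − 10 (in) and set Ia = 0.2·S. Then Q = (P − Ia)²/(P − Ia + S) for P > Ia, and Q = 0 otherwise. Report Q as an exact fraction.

Adjust CN=86 to AMC I: 4.2·86/(10 − 0.058·86) → (1806/5) ÷ (1253/250) = 12900/179 ≈ 72.067
Retention S: 1000/CN − 10 with CN=72.067 → S = 500/129 ≈ 3.876 in
Ia = 0.2·(500/129) = 100/129 in ≈ 0.775 in
Excess rainfall: 4.910 − 0.775 = 4.135 in; P > Ia so Q > 0
Q: (53339/12900)² ÷ (103339/12900) = 2845048921/1333073100 in (≈ 2.134 in)

Q = 2845048921/1333073100 in ≈ 2.134 in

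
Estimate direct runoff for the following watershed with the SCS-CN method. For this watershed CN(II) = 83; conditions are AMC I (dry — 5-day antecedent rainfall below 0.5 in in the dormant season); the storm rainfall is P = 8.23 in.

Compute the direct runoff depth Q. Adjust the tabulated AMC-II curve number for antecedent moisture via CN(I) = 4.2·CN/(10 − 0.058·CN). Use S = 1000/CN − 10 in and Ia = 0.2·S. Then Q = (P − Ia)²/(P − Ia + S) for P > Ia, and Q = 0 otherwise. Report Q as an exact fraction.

Q = 1598932431121/368555432700 in ≈ 4.338 in

Dry (AMC I): CN(I) = 4.2·83/(10 − 0.058·83) = (1743/5)/(2593/500) = 174300/2593 ≈ 67.219
Retention S: 1000/CN − 10 with CN=67.219 → S = 8500/1743 ≈ 4.877 in
Initial abstraction Ia = S/5 = (8500/1743)/5 = 1700/1743 ≈ 0.975 in
Excess rainfall: 8.230 − 0.975 = 7.255 in; P > Ia so Q > 0
Q: (1264489/174300)² ÷ (2114489/174300) = 1598932431121/368555432700 in (≈ 4.338 in)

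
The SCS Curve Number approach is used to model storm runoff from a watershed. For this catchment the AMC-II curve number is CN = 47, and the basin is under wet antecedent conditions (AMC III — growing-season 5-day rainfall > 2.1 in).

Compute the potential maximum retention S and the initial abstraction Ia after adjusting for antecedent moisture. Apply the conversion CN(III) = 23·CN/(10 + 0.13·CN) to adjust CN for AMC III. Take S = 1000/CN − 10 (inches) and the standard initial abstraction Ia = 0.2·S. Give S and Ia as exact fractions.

S = 5300/1081 in ≈ 4.903 in; Ia = 1060/1081 in ≈ 0.981 in

CN(III) from CN(II)=47: (23·47)/(10 + 0.13·47) = 108100/1611 ≈ 67.101
Retention S: 1000/CN − 10 with CN=67.101 → S = 5300/1081 ≈ 4.903 in
Ia = 0.2·(5300/1081) = 1060/1081 in ≈ 0.981 in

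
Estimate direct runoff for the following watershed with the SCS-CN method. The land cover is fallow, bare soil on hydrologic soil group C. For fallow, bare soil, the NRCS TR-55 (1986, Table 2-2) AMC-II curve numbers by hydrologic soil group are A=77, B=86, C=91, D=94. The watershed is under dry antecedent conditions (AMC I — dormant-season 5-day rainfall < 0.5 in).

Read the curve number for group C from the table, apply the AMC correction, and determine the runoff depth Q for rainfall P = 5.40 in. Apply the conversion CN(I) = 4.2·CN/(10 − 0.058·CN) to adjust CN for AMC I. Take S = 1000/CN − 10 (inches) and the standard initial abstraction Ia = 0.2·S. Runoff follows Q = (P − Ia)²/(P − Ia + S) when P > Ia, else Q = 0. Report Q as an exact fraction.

Q = 82152867/24629605 in ≈ 3.336 in

NRCS table: fallow, bare soil, soil group C → CN(II) = 91
CN(I) from CN(II)=91: (4.2·91)/(10 − 0.058·91) = 63700/787 ≈ 80.940
Retention S: 1000/CN − 10 with CN=80.940 → S = 1500/637 ≈ 2.355 in
Initial abstraction Ia = S/5 = (1500/637)/5 = 300/637 ≈ 0.471 in
Excess rainfall: 5.400 − 0.471 = 4.929 in; P > Ia so Q > 0
Q = (15699/3185)²/((15699/3185) + 1500/637) = (246458601/10144225)/(23199/3185) = 82152867/24629605 in ≈ 3.336 in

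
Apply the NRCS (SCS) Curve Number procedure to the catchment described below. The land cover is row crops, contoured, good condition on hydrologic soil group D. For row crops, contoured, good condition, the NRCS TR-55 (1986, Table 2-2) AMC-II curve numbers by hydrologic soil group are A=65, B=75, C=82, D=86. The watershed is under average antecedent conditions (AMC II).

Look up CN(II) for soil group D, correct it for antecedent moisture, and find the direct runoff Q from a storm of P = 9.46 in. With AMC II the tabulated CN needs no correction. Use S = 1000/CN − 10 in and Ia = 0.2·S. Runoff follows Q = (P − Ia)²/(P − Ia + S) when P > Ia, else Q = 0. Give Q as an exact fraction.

NRCS table: row crops, contoured, good condition, soil group D → CN(II) = 86
CN(II) = 86; AMC II needs no correction.
Retention S: 1000/CN − 10 with CN=86.000 → S = 70/43 ≈ 1.628 in
Ia = 0.2·(70/43) = 14/43 in ≈ 0.326 in
Since P=9.460 > Ia=0.326: effective rainfall P−Ia = 19639/2150 in
Q = (19639/2150)²/((19639/2150) + 70/43) = (385690321/4622500)/(23139/2150) = 385690321/49748850 in ≈ 7.753 in

Q = 385690321/49748850 in ≈ 7.753 in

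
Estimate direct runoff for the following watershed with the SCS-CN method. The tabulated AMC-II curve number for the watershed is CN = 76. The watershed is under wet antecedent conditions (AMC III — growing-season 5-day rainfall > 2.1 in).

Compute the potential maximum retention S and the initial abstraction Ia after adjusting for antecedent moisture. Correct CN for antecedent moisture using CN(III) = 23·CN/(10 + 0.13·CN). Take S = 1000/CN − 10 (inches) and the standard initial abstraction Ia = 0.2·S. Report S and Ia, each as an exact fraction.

S = 600/437 in ≈ 1.373 in; Ia = 120/437 in ≈ 0.275 in

CN(III) from CN(II)=76: (23·76)/(10 + 0.13·76) = 43700/497 ≈ 87.928
Max retention: S = 1000/(43700/497) − 10 = 600/437 in (≈ 1.373 in)
Ia = 0.2·(600/437) = 120/437 in ≈ 0.275 in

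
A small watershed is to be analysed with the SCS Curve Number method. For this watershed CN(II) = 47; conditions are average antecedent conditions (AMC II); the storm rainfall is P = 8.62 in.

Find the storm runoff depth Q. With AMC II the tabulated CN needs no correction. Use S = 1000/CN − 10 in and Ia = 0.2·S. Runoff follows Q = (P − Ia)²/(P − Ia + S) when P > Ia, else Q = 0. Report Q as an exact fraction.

CN(II) = 47; AMC II needs no correction.
S = 1000/47 − 10 = 530/47 in ≈ 11.277 in
Initial abstraction Ia = S/5 = (530/47)/5 = 106/47 ≈ 2.255 in
P − Ia = 8.620 − 2.255 = 14957/2350 ≈ 6.365 in (> 0, runoff occurs)
Q = (14957/2350)²/((14957/2350) + 530/47) = (223711849/5522500)/(41457/2350) = 223711849/97423950 in ≈ 2.296 in

Q = 223711849/97423950 in ≈ 2.296 in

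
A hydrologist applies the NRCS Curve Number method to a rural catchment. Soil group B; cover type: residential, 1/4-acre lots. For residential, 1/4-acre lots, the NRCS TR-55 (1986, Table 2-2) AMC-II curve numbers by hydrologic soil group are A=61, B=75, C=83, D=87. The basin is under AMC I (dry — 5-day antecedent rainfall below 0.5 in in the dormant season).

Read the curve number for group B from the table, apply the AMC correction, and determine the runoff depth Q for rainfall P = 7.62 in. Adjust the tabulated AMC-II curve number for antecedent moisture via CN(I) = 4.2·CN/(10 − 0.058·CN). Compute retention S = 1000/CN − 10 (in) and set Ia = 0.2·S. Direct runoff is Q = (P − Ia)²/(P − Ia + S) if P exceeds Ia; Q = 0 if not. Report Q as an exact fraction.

NRCS table: residential, 1/4-acre lots, soil group B → CN(II) = 75
CN(I) from CN(II)=75: (4.2·75)/(10 − 0.058·75) = 6300/113 ≈ 55.752
Retention S: 1000/CN − 10 with CN=55.752 → S = 500/63 ≈ 7.937 in
Ia = 0.2·(500/63) = 100/63 in ≈ 1.587 in
Excess rainfall: 7.620 − 1.587 = 6.033 in; P > Ia so Q > 0
Q = (19003/3150)²/((19003/3150) + 500/63) = (361114009/9922500)/(44003/3150) = 361114009/138609450 in ≈ 2.605 in

Q = 361114009/138609450 in ≈ 2.605 in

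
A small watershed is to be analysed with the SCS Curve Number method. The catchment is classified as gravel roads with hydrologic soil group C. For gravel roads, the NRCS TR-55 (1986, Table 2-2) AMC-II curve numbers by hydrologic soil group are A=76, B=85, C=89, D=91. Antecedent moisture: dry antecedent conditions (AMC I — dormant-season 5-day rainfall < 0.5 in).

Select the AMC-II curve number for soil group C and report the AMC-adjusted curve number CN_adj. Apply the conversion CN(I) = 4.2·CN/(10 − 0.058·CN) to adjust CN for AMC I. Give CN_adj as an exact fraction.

CN_adj = 186900/2419 ≈ 77.263

NRCS table: gravel roads, soil group C → CN(II) = 89
CN(I) from CN(II)=89: (4.2·89)/(10 − 0.058·89) = 186900/2419 ≈ 77.263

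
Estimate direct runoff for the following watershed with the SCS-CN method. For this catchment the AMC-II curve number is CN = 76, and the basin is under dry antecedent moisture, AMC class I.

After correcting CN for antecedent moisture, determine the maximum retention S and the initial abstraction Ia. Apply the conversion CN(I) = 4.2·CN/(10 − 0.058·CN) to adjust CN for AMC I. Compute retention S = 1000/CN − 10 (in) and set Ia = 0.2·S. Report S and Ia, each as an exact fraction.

Adjust CN=76 to AMC I: 4.2·76/(10 − 0.058·76) → (1596/5) ÷ (699/125) = 13300/233 ≈ 57.082
Retention S: 1000/CN − 10 with CN=57.082 → S = 1000/133 ≈ 7.519 in
Ia = 0.2S: 0.2·7.519 = 1.504 in (exactly 200/133)

S = 1000/133 in ≈ 7.519 in; Ia = 200/133 in ≈ 1.504 in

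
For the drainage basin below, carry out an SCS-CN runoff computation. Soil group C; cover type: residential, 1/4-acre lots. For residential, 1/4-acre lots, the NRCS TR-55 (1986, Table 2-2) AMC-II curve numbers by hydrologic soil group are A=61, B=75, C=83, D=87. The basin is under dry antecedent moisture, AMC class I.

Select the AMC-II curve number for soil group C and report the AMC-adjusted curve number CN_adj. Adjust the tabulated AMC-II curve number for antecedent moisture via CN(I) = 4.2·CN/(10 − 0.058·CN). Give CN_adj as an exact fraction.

NRCS table: residential, 1/4-acre lots, soil group C → CN(II) = 83
CN(I) from CN(II)=83: (4.2·83)/(10 − 0.058·83) = 174300/2593 ≈ 67.219

CN_adj = 174300/2593 ≈ 67.219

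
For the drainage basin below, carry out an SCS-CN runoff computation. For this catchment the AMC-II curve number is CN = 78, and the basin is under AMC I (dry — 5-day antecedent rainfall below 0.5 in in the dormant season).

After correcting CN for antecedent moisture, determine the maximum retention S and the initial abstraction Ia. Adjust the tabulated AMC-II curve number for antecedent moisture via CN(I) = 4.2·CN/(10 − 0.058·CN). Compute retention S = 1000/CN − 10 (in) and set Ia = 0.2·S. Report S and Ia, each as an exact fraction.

S = 5500/819 in ≈ 6.716 in; Ia = 1100/819 in ≈ 1.343 in

CN(I) from CN(II)=78: (4.2·78)/(10 − 0.058·78) = 81900/1369 ≈ 59.825
Max retention: S = 1000/(81900/1369) − 10 = 5500/819 in (≈ 6.716 in)
Ia = 0.2·(5500/819) = 1100/819 in ≈ 1.343 in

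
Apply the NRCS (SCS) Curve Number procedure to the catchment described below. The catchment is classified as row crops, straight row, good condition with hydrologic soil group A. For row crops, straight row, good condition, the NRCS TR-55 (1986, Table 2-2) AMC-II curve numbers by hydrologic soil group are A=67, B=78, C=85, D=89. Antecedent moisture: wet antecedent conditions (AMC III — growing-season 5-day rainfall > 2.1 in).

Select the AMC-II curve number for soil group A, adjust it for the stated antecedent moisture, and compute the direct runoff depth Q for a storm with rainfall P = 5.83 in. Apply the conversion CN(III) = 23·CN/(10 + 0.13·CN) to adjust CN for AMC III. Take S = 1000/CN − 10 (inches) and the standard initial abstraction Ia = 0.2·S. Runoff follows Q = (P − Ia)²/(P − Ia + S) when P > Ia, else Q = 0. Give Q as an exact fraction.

Q = 62990432219/16284209300 in ≈ 3.868 in

NRCS table: row crops, straight row, good condition, soil group A → CN(II) = 67
Adjust CN=67 to AMC III: 23·67/(10 + 0.13·67) → 1541 ÷ (1871/100) = 154100/1871 ≈ 82.362
S = 1000/(154100/1871) − 10 = 3300/1541 in ≈ 2.141 in
Ia = 0.2S: 0.2·2.141 = 0.428 in (exactly 660/1541)
Excess rainfall: 5.830 − 0.428 = 5.402 in; P > Ia so Q > 0
Runoff Q = (P−Ia)²/(P−Ia+S) = (5.402)²/(5.402+2.141) = 62990432219/16284209300 ≈ 3.868 in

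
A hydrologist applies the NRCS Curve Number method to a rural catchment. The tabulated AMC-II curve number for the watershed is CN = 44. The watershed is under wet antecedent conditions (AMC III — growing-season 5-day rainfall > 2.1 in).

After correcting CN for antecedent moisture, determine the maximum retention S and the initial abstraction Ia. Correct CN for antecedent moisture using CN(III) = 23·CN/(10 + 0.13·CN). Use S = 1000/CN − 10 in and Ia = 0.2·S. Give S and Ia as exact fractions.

S = 1400/253 in ≈ 5.534 in; Ia = 280/253 in ≈ 1.107 in

CN(III) from CN(II)=44: (23·44)/(10 + 0.13·44) = 25300/393 ≈ 64.377
S = 1000/(25300/393) − 10 = 1400/253 in ≈ 5.534 in
Initial abstraction Ia = S/5 = (1400/253)/5 = 280/253 ≈ 1.107 in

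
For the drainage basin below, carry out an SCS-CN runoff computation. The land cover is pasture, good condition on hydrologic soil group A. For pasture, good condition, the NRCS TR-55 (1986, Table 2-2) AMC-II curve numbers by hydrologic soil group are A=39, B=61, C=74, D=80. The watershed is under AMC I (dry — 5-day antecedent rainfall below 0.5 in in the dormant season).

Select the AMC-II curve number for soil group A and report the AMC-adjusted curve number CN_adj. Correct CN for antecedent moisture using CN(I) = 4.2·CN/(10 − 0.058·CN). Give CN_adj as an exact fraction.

NRCS table: pasture, good condition, soil group A → CN(II) = 39
Adjust CN=39 to AMC I: 4.2·39/(10 − 0.058·39) → (819/5) ÷ (3869/500) = 81900/3869 ≈ 21.168

CN_adj = 81900/3869 ≈ 21.168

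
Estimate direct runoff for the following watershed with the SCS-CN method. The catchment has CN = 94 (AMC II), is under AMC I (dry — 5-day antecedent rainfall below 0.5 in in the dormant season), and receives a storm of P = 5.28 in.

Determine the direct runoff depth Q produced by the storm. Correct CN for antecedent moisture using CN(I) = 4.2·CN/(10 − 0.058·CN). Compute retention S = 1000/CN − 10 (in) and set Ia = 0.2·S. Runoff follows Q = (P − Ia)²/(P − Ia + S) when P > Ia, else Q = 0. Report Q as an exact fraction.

Q = 418775296/109861325 in ≈ 3.812 in

CN(I) from CN(II)=94: (4.2·94)/(10 − 0.058·94) = 32900/379 ≈ 86.807
Retention S: 1000/CN − 10 with CN=86.807 → S = 500/329 ≈ 1.520 in
Initial abstraction Ia = S/5 = (500/329)/5 = 100/329 ≈ 0.304 in
Since P=5.280 > Ia=0.304: effective rainfall P−Ia = 40928/8225 in
Runoff Q = (P−Ia)²/(P−Ia+S) = (4.976)²/(4.976+1.520) = 418775296/109861325 ≈ 3.812 in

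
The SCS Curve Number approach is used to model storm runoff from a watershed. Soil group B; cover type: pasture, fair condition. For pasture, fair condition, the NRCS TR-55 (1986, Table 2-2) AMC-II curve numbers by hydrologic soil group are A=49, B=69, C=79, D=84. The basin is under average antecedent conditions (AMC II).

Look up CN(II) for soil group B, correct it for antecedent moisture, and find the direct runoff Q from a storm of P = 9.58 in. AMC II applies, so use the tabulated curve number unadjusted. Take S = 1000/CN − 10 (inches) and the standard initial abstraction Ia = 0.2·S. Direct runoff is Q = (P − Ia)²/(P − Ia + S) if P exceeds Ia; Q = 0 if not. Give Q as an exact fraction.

Q = 897062401/156805950 in ≈ 5.721 in

NRCS table: pasture, fair condition, soil group B → CN(II) = 69
AMC II — tabulated CN = 69 applies directly.
S = 1000/69 − 10 = 310/69 in ≈ 4.493 in
Ia = 0.2S: 0.2·4.493 = 0.899 in (exactly 62/69)
Excess rainfall: 9.580 − 0.899 = 8.681 in; P > Ia so Q > 0
Q: (29951/3450)² ÷ (45451/3450) = 897062401/156805950 in (≈ 5.721 in)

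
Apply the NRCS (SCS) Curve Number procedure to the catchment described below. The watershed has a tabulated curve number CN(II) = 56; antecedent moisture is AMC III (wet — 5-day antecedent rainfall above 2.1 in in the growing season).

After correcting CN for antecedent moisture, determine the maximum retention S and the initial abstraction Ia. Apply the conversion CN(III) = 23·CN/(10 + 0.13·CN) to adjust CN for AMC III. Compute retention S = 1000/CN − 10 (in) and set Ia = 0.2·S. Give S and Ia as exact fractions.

Adjust CN=56 to AMC III: 23·56/(10 + 0.13·56) → 1288 ÷ (432/25) = 4025/54 ≈ 74.537
Retention S: 1000/CN − 10 with CN=74.537 → S = 550/161 ≈ 3.416 in
Initial abstraction Ia = S/5 = (550/161)/5 = 110/161 ≈ 0.683 in

S = 550/161 in ≈ 3.416 in; Ia = 110/161 in ≈ 0.683 in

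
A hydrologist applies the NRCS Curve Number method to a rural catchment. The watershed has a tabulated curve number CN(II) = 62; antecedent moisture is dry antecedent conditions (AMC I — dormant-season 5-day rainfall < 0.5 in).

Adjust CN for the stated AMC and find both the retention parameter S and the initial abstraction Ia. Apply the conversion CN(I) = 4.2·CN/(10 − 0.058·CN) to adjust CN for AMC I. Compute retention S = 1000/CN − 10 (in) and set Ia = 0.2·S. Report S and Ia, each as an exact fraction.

S = 9500/651 in ≈ 14.593 in; Ia = 1900/651 in ≈ 2.919 in

Adjust CN=62 to AMC I: 4.2·62/(10 − 0.058·62) → (1302/5) ÷ (1601/250) = 65100/1601 ≈ 40.662
Max retention: S = 1000/(65100/1601) − 10 = 9500/651 in (≈ 14.593 in)
Ia = 0.2S: 0.2·14.593 = 2.919 in (exactly 1900/651)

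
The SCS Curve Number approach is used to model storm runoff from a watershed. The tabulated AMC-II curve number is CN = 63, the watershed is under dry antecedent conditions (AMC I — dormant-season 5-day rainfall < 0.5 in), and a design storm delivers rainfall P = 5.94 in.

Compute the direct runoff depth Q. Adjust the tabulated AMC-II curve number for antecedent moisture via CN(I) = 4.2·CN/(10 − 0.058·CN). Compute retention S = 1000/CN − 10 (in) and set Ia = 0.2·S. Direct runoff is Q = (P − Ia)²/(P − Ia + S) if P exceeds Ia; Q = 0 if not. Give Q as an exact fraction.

Q = 43235300761/74943385650 in ≈ 0.577 in

Adjust CN=63 to AMC I: 4.2·63/(10 − 0.058·63) → (1323/5) ÷ (3173/500) = 132300/3173 ≈ 41.696
Retention S: 1000/CN − 10 with CN=41.696 → S = 18500/1323 ≈ 13.983 in
Ia = 0.2S: 0.2·13.983 = 2.797 in (exactly 3700/1323)
Excess rainfall: 5.940 − 2.797 = 3.143 in; P > Ia so Q > 0
Q = (207931/66150)²/((207931/66150) + 18500/1323) = (43235300761/4375822500)/(1132931/66150) = 43235300761/74943385650 in ≈ 0.577 in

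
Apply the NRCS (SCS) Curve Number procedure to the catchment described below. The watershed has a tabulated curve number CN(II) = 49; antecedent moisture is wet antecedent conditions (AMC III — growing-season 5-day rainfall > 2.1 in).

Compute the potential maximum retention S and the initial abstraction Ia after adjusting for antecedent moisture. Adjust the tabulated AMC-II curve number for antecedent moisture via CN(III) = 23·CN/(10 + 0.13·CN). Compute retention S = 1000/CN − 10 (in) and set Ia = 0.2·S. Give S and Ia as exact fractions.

S = 5100/1127 in ≈ 4.525 in; Ia = 1020/1127 in ≈ 0.905 in

CN(III) from CN(II)=49: (23·49)/(10 + 0.13·49) = 112700/1637 ≈ 68.845
S = 1000/(112700/1637) − 10 = 5100/1127 in ≈ 4.525 in
Ia = 0.2·(5100/1127) = 1020/1127 in ≈ 0.905 in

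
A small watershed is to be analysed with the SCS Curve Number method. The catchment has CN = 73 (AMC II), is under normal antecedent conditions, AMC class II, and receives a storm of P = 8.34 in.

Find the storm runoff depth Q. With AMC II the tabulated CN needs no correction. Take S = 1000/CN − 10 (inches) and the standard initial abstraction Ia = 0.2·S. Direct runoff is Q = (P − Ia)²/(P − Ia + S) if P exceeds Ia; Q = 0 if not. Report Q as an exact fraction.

Q = 256521027/50176550 in ≈ 5.112 in

AMC II — tabulated CN = 73 applies directly.
Retention S: 1000/CN − 10 with CN=73.000 → S = 270/73 ≈ 3.699 in
Ia = 0.2·(270/73) = 54/73 in ≈ 0.740 in
P − Ia = 8.340 − 0.740 = 27741/3650 ≈ 7.600 in (> 0, runoff occurs)
Q = (27741/3650)²/((27741/3650) + 270/73) = (769563081/13322500)/(41241/3650) = 256521027/50176550 in ≈ 5.112 in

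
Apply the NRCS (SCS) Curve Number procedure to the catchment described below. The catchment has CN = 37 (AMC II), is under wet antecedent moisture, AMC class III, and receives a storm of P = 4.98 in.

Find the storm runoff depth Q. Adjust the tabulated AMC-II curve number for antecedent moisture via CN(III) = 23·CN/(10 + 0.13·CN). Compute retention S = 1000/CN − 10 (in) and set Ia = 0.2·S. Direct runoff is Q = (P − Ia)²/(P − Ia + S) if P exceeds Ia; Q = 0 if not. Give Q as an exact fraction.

Wet (AMC III): CN(III) = 23·37/(10 + 0.13·37) = 851/(1481/100) = 85100/1481 ≈ 57.461
S = 1000/(85100/1481) − 10 = 6300/851 in ≈ 7.403 in
Initial abstraction Ia = S/5 = (6300/851)/5 = 1260/851 ≈ 1.481 in
P − Ia = 4.980 − 1.481 = 148899/42550 ≈ 3.499 in (> 0, runoff occurs)
Runoff Q = (P−Ia)²/(P−Ia+S) = (3.499)²/(3.499+7.403) = 7390304067/6579634150 ≈ 1.123 in

Q = 7390304067/6579634150 in ≈ 1.123 in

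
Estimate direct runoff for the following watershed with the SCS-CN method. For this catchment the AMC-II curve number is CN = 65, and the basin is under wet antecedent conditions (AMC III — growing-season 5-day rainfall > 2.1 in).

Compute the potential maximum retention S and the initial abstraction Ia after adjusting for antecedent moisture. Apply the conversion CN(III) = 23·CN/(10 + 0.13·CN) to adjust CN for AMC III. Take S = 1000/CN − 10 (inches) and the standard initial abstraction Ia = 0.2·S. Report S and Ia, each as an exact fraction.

Adjust CN=65 to AMC III: 23·65/(10 + 0.13·65) → 1495 ÷ (369/20) = 29900/369 ≈ 81.030
Max retention: S = 1000/(29900/369) − 10 = 700/299 in (≈ 2.341 in)
Ia = 0.2S: 0.2·2.341 = 0.468 in (exactly 140/299)

S = 700/299 in ≈ 2.341 in; Ia = 140/299 in ≈ 0.468 in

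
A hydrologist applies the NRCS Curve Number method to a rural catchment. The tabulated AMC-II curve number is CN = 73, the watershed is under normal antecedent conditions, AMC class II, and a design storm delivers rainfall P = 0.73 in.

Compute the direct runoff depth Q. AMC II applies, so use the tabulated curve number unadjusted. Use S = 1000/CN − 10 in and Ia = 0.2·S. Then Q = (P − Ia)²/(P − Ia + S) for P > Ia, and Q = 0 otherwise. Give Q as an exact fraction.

CN(II) = 73; AMC II needs no correction.
S = 1000/73 − 10 = 270/73 in ≈ 3.699 in
Ia = 0.2·(270/73) = 54/73 in ≈ 0.740 in
P = 0.730 ≤ Ia = 0.740 in: entire storm abstracted, Q = 0.

Q = 0 in ≈ 0.000 in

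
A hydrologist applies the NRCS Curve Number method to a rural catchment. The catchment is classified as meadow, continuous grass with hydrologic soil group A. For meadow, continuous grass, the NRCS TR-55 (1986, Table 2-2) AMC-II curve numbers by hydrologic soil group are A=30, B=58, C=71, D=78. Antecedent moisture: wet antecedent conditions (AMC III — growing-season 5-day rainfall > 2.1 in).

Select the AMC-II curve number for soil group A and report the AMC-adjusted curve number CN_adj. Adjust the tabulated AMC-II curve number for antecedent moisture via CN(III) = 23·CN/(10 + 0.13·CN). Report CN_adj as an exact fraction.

NRCS table: meadow, continuous grass, soil group A → CN(II) = 30
Adjust CN=30 to AMC III: 23·30/(10 + 0.13·30) → 690 ÷ (139/10) = 6900/139 ≈ 49.640

CN_adj = 6900/139 ≈ 49.640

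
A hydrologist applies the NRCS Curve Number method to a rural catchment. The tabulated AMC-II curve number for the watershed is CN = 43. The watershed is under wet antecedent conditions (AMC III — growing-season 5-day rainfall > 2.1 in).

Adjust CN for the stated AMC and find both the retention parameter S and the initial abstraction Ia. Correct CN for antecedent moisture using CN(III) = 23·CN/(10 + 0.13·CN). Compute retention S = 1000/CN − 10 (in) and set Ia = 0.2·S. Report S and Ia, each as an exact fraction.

S = 5700/989 in ≈ 5.763 in; Ia = 1140/989 in ≈ 1.153 in

Adjust CN=43 to AMC III: 23·43/(10 + 0.13·43) → 989 ÷ (1559/100) = 98900/1559 ≈ 63.438
S = 1000/(98900/1559) − 10 = 5700/989 in ≈ 5.763 in
Ia = 0.2S: 0.2·5.763 = 1.153 in (exactly 1140/989)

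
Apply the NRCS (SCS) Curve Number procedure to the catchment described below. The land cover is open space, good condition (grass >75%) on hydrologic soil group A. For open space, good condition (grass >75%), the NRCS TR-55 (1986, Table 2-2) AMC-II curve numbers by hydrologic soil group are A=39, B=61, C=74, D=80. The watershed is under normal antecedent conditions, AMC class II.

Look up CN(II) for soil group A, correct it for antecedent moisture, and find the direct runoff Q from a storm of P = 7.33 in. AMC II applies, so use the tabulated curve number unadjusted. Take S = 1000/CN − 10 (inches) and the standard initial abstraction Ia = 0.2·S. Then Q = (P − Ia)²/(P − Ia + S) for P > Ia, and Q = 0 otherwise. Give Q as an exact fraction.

Q = 268533769/301809300 in ≈ 0.890 in

NRCS table: open space, good condition (grass >75%), soil group A → CN(II) = 39
CN(II) = 39; AMC II needs no correction.
S = 1000/39 − 10 = 610/39 in ≈ 15.641 in
Ia = 0.2·(610/39) = 122/39 in ≈ 3.128 in
P − Ia = 7.330 − 3.128 = 16387/3900 ≈ 4.202 in (> 0, runoff occurs)
Q = (16387/3900)²/((16387/3900) + 610/39) = (268533769/15210000)/(77387/3900) = 268533769/301809300 in ≈ 0.890 in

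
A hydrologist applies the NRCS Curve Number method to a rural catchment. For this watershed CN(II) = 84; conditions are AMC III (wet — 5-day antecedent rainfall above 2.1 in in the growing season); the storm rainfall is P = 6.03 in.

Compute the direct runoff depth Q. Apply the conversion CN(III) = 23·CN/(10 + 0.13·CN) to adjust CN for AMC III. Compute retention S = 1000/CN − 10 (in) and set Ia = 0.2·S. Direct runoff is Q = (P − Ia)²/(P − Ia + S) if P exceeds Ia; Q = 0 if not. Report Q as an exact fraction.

Q = 80229996001/15612926700 in ≈ 5.139 in

CN(III) from CN(II)=84: (23·84)/(10 + 0.13·84) = 48300/523 ≈ 92.352
S = 1000/(48300/523) − 10 = 400/483 in ≈ 0.828 in
Ia = 0.2·(400/483) = 80/483 in ≈ 0.166 in
Excess rainfall: 6.030 − 0.166 = 5.864 in; P > Ia so Q > 0
Q = (283249/48300)²/((283249/48300) + 400/483) = (80229996001/2332890000)/(323249/48300) = 80229996001/15612926700 in ≈ 5.139 in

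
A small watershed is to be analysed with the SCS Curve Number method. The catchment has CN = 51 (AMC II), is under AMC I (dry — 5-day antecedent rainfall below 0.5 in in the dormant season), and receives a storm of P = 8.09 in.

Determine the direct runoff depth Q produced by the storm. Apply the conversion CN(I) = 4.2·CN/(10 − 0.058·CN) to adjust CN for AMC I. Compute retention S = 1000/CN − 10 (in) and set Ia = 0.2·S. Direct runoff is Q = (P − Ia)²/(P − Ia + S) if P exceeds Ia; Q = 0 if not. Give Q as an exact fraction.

Adjust CN=51 to AMC I: 4.2·51/(10 − 0.058·51) → (1071/5) ÷ (3521/500) = 15300/503 ≈ 30.417
Retention S: 1000/CN − 10 with CN=30.417 → S = 3500/153 ≈ 22.876 in
Ia = 0.2·(3500/153) = 700/153 in ≈ 4.575 in
Since P=8.090 > Ia=4.575: effective rainfall P−Ia = 53777/15300 in
Q = (53777/15300)²/((53777/15300) + 3500/153) = (2891965729/234090000)/(403777/15300) = 2891965729/6177788100 in ≈ 0.468 in

Q = 2891965729/6177788100 in ≈ 0.468 in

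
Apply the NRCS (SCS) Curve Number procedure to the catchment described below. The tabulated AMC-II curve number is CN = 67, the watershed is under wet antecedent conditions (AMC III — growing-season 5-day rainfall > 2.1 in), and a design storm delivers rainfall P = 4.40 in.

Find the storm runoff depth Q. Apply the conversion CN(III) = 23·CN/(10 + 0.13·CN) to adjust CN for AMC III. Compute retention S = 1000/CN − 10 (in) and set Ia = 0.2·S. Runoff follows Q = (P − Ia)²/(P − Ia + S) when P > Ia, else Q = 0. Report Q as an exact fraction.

Adjust CN=67 to AMC III: 23·67/(10 + 0.13·67) → 1541 ÷ (1871/100) = 154100/1871 ≈ 82.362
Max retention: S = 1000/(154100/1871) − 10 = 3300/1541 in (≈ 2.141 in)
Ia = 0.2S: 0.2·2.141 = 0.428 in (exactly 660/1541)
Excess rainfall: 4.400 − 0.428 = 3.972 in; P > Ia so Q > 0
Runoff Q = (P−Ia)²/(P−Ia+S) = (3.972)²/(3.972+2.141) = 42567382/16496405 ≈ 2.580 in

Q = 42567382/16496405 in ≈ 2.580 in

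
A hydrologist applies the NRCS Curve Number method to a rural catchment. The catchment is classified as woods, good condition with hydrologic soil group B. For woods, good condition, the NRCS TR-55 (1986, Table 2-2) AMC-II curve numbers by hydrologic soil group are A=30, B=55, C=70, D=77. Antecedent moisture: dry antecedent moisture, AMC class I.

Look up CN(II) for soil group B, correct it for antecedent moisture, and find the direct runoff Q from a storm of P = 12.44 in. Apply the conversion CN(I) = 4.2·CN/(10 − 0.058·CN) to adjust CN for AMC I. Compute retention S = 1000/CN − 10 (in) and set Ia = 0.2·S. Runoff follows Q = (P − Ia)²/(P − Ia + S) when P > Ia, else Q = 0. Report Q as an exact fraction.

NRCS table: woods, good condition, soil group B → CN(II) = 55
Adjust CN=55 to AMC I: 4.2·55/(10 − 0.058·55) → 231 ÷ (681/100) = 7700/227 ≈ 33.921
Max retention: S = 1000/(7700/227) − 10 = 1500/77 in (≈ 19.481 in)
Initial abstraction Ia = S/5 = (1500/77)/5 = 300/77 ≈ 3.896 in
Excess rainfall: 12.440 − 3.896 = 8.544 in; P > Ia so Q > 0
Q: (16447/1925)² ÷ (53947/1925) = 270503809/103847975 in (≈ 2.605 in)

Q = 270503809/103847975 in ≈ 2.605 in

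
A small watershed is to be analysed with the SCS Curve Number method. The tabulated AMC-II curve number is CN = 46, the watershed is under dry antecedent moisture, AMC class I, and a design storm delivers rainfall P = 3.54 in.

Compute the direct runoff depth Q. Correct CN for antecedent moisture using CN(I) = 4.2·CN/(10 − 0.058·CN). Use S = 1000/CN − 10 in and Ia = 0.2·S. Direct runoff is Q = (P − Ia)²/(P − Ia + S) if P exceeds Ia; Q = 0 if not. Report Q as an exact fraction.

Q = 0 in ≈ 0.000 in

CN(I) from CN(II)=46: (4.2·46)/(10 − 0.058·46) = 16100/611 ≈ 26.350
Max retention: S = 1000/(16100/611) − 10 = 4500/161 in (≈ 27.950 in)
Initial abstraction Ia = S/5 = (4500/161)/5 = 900/161 ≈ 5.590 in
P = 3.540 ≤ Ia = 5.590 in: entire storm abstracted, Q = 0.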